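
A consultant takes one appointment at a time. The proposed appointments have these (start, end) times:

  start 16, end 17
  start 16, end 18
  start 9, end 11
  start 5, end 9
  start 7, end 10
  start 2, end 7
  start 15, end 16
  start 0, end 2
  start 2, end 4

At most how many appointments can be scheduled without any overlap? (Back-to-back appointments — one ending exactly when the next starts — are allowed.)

Sort by end time and greedily take each interval whose start is ≥ the last chosen end.
By end time: (0,2), (2,4), (2,7), (5,9), (7,10), (9,11), (15,16), (16,17), (16,18).
Pick (0,2); next start ≥ 2 → (2,4); next start ≥ 4 → (5,9); next start ≥ 9 → (9,11); next start ≥ 11 → (15,16); next start ≥ 16 → (16,17).
Selected 6 appointments.

6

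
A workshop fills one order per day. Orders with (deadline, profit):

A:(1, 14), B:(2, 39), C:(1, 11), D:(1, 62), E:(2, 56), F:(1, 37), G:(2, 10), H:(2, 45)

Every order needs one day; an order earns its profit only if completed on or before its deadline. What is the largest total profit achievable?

118

Profit order: D=62 E=56 H=45 B=39 F=37 A=14 C=11 G=10
Assign: D→slot 1, E→slot 2, H skipped, B skipped, F skipped, A skipped, C skipped, G skipped.
Slots: [1:D] [2:E]
Profit = 62 + 56 = 118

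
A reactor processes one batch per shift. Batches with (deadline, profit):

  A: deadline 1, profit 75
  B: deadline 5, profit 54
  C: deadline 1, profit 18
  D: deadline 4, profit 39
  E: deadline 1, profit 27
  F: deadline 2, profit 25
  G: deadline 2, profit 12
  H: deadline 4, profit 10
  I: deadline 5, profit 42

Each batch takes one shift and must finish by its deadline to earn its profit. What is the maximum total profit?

235

Sort by profit descending; place each in the latest free slot ≤ its deadline.
By profit: A(d1,75), B(d5,54), I(d5,42), D(d4,39), E(d1,27), F(d2,25), C(d1,18), G(d2,12), H(d4,10)
A→slot 1; B→slot 5; I→slot 4; D→slot 3; E skipped; F→slot 2; C skipped; G skipped; H skipped.
Profit = 75 + 25 + 39 + 42 + 54 = 235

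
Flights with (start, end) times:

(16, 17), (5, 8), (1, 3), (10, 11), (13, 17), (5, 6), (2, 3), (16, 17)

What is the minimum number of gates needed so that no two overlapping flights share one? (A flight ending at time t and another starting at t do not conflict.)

starts: [1, 2, 5, 5, 10, 13, 16, 16]
ends:   [3, 3, 6, 8, 11, 17, 17, 17]
s1→1 s2→2 e3→1 e3→0 s5→1 s5→2 e6→1 e8→0 s10→1 e11→0 s13→1 s16→2 s16→3  — peak 3.

3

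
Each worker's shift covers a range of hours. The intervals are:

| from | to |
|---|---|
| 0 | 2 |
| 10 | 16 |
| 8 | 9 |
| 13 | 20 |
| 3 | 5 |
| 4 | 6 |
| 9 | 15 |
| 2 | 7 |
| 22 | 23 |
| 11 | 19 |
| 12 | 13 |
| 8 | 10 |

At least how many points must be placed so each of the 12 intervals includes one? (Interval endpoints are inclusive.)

5

By right end: [0,2]  [3,5]  [4,6]  [2,7]  [8,9]  [8,10]  [12,13]  [9,15]  [10,16]  [11,19]  [13,20]  [22,23]
[0,2] uncovered → point at 2; [3,5] uncovered → point at 5; [8,9] uncovered → point at 9; [12,13] uncovered → point at 13; [22,23] uncovered → point at 23.
Points: 2, 5, 9, 13, 23 (5 total).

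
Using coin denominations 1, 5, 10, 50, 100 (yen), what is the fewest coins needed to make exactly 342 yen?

342 = 3×100 + 4×10 + 2×1
Total coins = 3 + 4 + 2 = 9

9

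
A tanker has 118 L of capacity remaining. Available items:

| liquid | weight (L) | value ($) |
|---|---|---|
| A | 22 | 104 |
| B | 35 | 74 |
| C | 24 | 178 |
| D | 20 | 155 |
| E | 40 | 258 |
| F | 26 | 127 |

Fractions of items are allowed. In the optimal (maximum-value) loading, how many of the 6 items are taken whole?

Greedy by value/weight ratio, highest first.
Order: D (155/20=7.75) > C (178/24=7.42) > E (258/40=6.45) > F (127/26=4.88) > A (104/22=4.73) > B (74/35=2.11)
Fill: take D (20 @ 155) → take C (24 @ 178) → take E (40 @ 258) → take F (26 @ 127) → take 8/22 of A → 37.82; 118/118 used.
4 item(s) taken whole; one partial (take 8/22 of A).

4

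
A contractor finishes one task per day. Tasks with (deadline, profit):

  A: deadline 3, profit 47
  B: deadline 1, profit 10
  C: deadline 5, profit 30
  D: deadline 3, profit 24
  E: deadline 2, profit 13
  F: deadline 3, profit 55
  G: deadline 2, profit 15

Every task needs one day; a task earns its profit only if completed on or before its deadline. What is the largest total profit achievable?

156

Take jobs in profit order; each goes to the latest open slot no later than its deadline.
By profit: F(d3,55), A(d3,47), C(d5,30), D(d3,24), G(d2,15), E(d2,13), B(d1,10)
F→slot 3; A→slot 2; C→slot 5; D→slot 1; G skipped; E skipped; B skipped.
Profit = 24 + 47 + 55 + 30 = 156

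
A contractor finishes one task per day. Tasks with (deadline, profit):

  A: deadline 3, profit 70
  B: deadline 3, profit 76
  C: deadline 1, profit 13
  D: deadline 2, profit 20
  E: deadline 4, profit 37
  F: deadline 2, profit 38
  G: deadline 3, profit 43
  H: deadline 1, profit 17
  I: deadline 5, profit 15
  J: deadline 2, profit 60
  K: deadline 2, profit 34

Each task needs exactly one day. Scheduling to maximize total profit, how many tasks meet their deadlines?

Take jobs in profit order; each goes to the latest open slot no later than its deadline.
By profit: B(d3,76), A(d3,70), J(d2,60), G(d3,43), F(d2,38), E(d4,37), K(d2,34), D(d2,20), H(d1,17), I(d5,15), C(d1,13)
B→slot 3; A→slot 2; J→slot 1; G skipped; F skipped; E→slot 4; K skipped; D skipped; H skipped; I→slot 5; C skipped.
5 of 11 scheduled.

5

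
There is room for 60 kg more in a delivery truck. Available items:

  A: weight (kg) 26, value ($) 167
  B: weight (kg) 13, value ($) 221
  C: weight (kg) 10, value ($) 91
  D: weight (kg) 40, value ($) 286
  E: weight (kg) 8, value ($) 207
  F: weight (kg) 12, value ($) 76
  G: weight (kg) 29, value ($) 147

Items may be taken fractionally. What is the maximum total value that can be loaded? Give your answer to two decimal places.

Order: E (207/8=25.88) > B (221/13=17.00) > C (91/10=9.10) > D (286/40=7.15) > A (167/26=6.42) > F (76/12=6.33) > G (147/29=5.07)
Fill: take E (8 @ 207) → take B (13 @ 221) → take C (10 @ 91) → take 29/40 of D → 207.35; 60/60 used.
Total value = 726.35

726.35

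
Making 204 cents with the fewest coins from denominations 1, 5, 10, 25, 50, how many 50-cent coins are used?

204 − 4×50→4 − 4×1→0
Count of 50: 4

4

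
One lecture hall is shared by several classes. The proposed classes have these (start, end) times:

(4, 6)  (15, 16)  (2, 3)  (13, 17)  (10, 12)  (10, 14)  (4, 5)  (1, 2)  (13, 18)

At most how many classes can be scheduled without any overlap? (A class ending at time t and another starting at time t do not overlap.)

Sorted by end: (1,2)  (2,3)  (4,5)  (4,6)  (10,12)  (10,14)  (15,16)  (13,17)  (13,18)
take (1,2); take (2,3); take (4,5); take (10,12); take (15,16).
Selected 5 classes.

5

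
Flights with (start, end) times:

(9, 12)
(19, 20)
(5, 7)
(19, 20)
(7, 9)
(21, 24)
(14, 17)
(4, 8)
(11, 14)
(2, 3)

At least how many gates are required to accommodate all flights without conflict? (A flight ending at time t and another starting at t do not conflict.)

The answer is the maximum number of intervals overlapping at any instant.
Events (time:±→running): 2:+→1 3:-→0 4:+→1 5:+→2 … peak 2.

2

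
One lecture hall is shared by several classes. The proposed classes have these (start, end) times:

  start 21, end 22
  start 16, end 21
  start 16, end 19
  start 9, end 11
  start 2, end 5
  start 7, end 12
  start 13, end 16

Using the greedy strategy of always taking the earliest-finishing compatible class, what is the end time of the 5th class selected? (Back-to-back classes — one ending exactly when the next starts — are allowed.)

22

Order by finish time; keep every interval that doesn't clash with the previous kept one.
Sorted by end: (2,5)  (9,11)  (7,12)  (13,16)  (16,19)  (16,21)  (21,22)
take (2,5); take (9,11); skip (7,12); take (13,16); take (16,19); skip (16,21); take (21,22).
Selected: (2,5) (9,11) (13,16) (16,19) (21,22)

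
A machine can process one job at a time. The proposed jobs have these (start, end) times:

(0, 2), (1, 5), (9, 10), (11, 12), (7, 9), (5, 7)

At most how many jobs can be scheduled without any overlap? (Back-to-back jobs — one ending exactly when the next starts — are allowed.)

5

Order by finish time; keep every interval that doesn't clash with the previous kept one.
Sorted by end: (0,2)  (1,5)  (5,7)  (7,9)  (9,10)  (11,12)
take (0,2); take (5,7); take (7,9); take (9,10); take (11,12).
Selected 5 jobs.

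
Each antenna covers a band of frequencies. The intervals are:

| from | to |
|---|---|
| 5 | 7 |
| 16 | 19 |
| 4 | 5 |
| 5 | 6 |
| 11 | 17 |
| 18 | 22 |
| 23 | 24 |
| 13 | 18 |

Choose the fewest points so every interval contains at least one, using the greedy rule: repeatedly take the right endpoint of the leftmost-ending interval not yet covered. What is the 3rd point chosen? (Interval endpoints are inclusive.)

22

Process intervals by earliest right end; each time one isn't hit yet, stab at its right endpoint.
By right end: [4,5]  [5,6]  [5,7]  [11,17]  [13,18]  [16,19]  [18,22]  [23,24]
[4,5] uncovered → point at 5; [11,17] uncovered → point at 17; [18,22] uncovered → point at 22; [23,24] uncovered → point at 24.
Points: 5, 17, 22, 24 (4 total).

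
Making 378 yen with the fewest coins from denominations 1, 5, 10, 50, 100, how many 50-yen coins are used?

378 − 3×100→78 − 1×50→28 − 2×10→8 − 1×5→3 − 3×1→0
Count of 50: 1

1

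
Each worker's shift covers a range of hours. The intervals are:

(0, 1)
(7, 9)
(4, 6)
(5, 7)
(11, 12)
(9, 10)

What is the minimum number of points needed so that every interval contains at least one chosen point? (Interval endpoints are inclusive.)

Sorted: [0,1] [4,6] [5,7] [7,9] [9,10] [11,12]
{[0,1]} hit by 1; {[4,6],[5,7]} hit by 6; {[7,9],[9,10]} hit by 9; {[11,12]} hit by 12.
Points: 1, 6, 9, 12 (4 total).

4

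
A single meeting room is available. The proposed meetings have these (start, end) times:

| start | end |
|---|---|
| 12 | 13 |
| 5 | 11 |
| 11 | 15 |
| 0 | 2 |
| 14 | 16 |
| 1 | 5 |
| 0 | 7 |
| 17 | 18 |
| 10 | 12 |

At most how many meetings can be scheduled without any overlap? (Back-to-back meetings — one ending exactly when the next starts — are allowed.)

5

Greedy by earliest finish: after sorting by end time, pick each interval compatible with the last pick.
By end time: (0,2), (1,5), (0,7), (5,11), (10,12), (12,13), (11,15), (14,16), (17,18).
Pick (0,2); next start ≥ 2 → (5,11); next start ≥ 11 → (12,13); next start ≥ 13 → (14,16); next start ≥ 16 → (17,18).
Selected 5 meetings.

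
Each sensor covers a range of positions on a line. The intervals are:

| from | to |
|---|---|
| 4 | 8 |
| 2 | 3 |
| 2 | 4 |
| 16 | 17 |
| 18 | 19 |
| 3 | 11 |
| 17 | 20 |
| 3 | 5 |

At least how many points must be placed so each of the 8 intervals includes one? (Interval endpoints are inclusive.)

4

Sort by right endpoint; whenever an interval is uncovered, place a point at its right end.
By right end: [2,3]  [2,4]  [3,5]  [4,8]  [3,11]  [16,17]  [18,19]  [17,20]
[2,3] uncovered → point at 3; [4,8] uncovered → point at 8; [16,17] uncovered → point at 17; [18,19] uncovered → point at 19.
Points: 3, 8, 17, 19 (4 total).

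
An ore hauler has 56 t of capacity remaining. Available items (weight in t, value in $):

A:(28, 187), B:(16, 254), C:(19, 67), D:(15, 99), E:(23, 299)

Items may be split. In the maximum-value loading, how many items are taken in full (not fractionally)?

2

Order: B (254/16=15.88) > E (299/23=13.00) > A (187/28=6.68) > D (99/15=6.60) > C (67/19=3.53)
Fill: take B (16 @ 254) → take E (23 @ 299) → take 17/28 of A → 113.54; 56/56 used.
2 item(s) taken whole; one partial (take 17/28 of A).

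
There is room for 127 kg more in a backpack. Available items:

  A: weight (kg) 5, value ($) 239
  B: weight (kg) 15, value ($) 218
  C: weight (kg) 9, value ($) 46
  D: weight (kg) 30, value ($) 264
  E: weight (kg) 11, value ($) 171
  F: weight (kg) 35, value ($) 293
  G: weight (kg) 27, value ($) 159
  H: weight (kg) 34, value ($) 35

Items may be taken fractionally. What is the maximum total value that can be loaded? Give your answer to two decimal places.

Sort by value per unit weight and fill in that order.
Order: A (239/5=47.80) > E (171/11=15.55) > B (218/15=14.53) > D (264/30=8.80) > F (293/35=8.37) > G (159/27=5.89) > C (46/9=5.11) > H (35/34=1.03)
Fill: take A (5 @ 239) → take E (11 @ 171) → take B (15 @ 218) → take D (30 @ 264) → take F (35 @ 293) → take G (27 @ 159) → take 4/9 of C → 20.44; 127/127 used.
Total value = 1364.44

1364.44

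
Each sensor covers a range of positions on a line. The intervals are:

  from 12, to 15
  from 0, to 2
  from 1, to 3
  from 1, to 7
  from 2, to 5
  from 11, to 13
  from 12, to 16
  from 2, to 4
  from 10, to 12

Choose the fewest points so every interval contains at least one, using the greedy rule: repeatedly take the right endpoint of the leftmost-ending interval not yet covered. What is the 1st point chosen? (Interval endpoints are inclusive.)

Sort by right endpoint; whenever an interval is uncovered, place a point at its right end.
By right end: [0,2]  [1,3]  [2,4]  [2,5]  [1,7]  [10,12]  [11,13]  [12,15]  [12,16]
[0,2] uncovered → point at 2; [10,12] uncovered → point at 12.
Points: 2, 12 (2 total).

2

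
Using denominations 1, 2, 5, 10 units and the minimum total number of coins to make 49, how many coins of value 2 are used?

2

49 = 4×10 + 1×5 + 2×2
Count of 2: 2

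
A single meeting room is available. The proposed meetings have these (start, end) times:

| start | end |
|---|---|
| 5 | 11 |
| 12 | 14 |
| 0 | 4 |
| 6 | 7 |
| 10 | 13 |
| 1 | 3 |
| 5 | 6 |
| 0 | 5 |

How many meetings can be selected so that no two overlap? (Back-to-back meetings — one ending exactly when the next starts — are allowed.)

Order by finish time; keep every interval that doesn't clash with the previous kept one.
Sorted by end: (1,3)  (0,4)  (0,5)  (5,6)  (6,7)  (5,11)  (10,13)  (12,14)
take (1,3); skip (0,5); take (5,6); take (6,7); skip (5,11); take (10,13).
Selected 4 meetings.

4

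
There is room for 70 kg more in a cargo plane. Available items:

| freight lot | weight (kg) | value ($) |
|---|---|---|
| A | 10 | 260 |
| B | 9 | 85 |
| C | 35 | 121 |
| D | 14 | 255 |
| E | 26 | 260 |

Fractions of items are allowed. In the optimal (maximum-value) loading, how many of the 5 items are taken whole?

4

Ratios (sorted): A 26.00, D 18.21, E 10.00, B 9.44, C 3.46
take A (10 @ 260); take D (14 @ 255); take E (26 @ 260); take B (9 @ 85); take 11/35 of C → 38.03. Capacity used 70/70.
4 item(s) taken whole; one partial (take 11/35 of C).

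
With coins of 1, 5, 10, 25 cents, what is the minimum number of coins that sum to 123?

9

123 − 4×25→23 − 2×10→3 − 3×1→0
Total coins = 4 + 2 + 3 = 9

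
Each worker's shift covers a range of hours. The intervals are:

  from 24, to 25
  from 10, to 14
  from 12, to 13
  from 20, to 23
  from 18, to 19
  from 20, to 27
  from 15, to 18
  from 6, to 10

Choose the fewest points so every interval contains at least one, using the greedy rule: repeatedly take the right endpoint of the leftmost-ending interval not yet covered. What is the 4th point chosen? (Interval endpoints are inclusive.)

Process intervals by earliest right end; each time one isn't hit yet, stab at its right endpoint.
By right end: [6,10]  [12,13]  [10,14]  [15,18]  [18,19]  [20,23]  [24,25]  [20,27]
[6,10] uncovered → point at 10; [12,13] uncovered → point at 13; [15,18] uncovered → point at 18; [20,23] uncovered → point at 23; [24,25] uncovered → point at 25.
Points: 10, 13, 18, 23, 25 (5 total).

23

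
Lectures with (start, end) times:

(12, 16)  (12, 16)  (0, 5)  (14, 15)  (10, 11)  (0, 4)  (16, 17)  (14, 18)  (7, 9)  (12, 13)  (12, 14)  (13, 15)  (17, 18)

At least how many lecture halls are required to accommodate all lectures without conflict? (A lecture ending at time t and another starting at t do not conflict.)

The answer is the maximum number of intervals overlapping at any instant.
Events (time:±→running): 0:+→1 0:+→2 4:-→1 5:-→0 7:+→1 9:-→0 10:+→1 11:-→0 12:+→1 12:+→2 12:+→3 12:+→4 13:-→3 13:+→4 14:-→3 14:+→4 14:+→5 … peak 5.

5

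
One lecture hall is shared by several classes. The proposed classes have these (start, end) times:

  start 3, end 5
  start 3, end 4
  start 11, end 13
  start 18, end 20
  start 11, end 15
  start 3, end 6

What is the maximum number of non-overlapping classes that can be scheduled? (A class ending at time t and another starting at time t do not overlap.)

3

Greedy by earliest finish: after sorting by end time, pick each interval compatible with the last pick.
By end time: (3,4), (3,5), (3,6), (11,13), (11,15), (18,20).
Pick (3,4); next start ≥ 4 → (11,13); next start ≥ 13 → (18,20).
Selected 3 classes.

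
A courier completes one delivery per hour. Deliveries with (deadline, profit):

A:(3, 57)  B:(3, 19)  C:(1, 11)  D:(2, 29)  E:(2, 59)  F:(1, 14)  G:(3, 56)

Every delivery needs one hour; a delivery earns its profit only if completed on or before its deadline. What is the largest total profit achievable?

172

By profit: E(d2,59), A(d3,57), G(d3,56), D(d2,29), B(d3,19), F(d1,14), C(d1,11)
E→slot 2; A→slot 3; G→slot 1; D skipped; B skipped; F skipped; C skipped.
Profit = 56 + 59 + 57 = 172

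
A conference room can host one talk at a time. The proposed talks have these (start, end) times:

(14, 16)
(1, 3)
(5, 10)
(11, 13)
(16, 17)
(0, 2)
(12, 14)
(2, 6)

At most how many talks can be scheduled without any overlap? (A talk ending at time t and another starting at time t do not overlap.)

Sorted by end: (0,2)  (1,3)  (2,6)  (5,10)  (11,13)  (12,14)  (14,16)  (16,17)
take (0,2); skip (1,3); take (2,6); take (11,13); take (14,16); take (16,17).
Selected 5 talks.

5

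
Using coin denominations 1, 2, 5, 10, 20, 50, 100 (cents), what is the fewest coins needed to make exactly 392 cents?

7

392 = 3×100 + 1×50 + 2×20 + 1×2
Total coins = 3 + 1 + 2 + 1 = 7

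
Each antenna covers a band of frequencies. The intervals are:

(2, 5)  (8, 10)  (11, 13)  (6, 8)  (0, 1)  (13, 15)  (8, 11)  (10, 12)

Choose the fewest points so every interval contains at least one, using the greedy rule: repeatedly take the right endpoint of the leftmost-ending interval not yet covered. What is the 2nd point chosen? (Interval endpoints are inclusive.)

Sorted: [0,1] [2,5] [6,8] [8,10] [8,11] [10,12] [11,13] [13,15]
{[0,1]} hit by 1; {[2,5]} hit by 5; {[6,8],[8,10],[8,11]} hit by 8; {[10,12],[11,13]} hit by 12; {[13,15]} hit by 15.
Points: 1, 5, 8, 12, 15 (5 total).

5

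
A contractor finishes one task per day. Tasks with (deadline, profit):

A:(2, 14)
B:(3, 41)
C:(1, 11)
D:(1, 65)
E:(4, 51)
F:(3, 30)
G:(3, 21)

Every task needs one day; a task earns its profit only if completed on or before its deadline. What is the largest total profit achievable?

187

Take jobs in profit order; each goes to the latest open slot no later than its deadline.
By profit: D(d1,65), E(d4,51), B(d3,41), F(d3,30), G(d3,21), A(d2,14), C(d1,11)
D→slot 1; E→slot 4; B→slot 3; F→slot 2; G skipped; A skipped; C skipped.
Profit = 65 + 30 + 41 + 51 = 187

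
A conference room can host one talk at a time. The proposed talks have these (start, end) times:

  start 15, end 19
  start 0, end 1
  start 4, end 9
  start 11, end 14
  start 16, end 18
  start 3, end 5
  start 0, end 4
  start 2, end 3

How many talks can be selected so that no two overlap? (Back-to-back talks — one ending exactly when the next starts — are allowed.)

5

By end time: (0,1), (2,3), (0,4), (3,5), (4,9), (11,14), (16,18), (15,19).
Pick (0,1); next start ≥ 1 → (2,3); next start ≥ 3 → (3,5); next start ≥ 5 → (11,14); next start ≥ 14 → (16,18).
Selected 5 talks.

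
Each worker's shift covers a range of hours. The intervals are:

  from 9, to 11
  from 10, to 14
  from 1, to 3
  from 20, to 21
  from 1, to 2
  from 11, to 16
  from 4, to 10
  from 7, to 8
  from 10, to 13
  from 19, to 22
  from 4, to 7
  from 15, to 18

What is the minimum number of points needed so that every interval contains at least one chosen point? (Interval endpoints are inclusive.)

Sorted: [1,2] [1,3] [4,7] [7,8] [4,10] [9,11] [10,13] [10,14] [11,16] [15,18] [20,21] [19,22]
{[1,2],[1,3]} hit by 2; {[4,7],[7,8],[4,10]} hit by 7; {[9,11],[10,13],[10,14],[11,16]} hit by 11; {[15,18]} hit by 18; {[20,21],[19,22]} hit by 21.
Points: 2, 7, 11, 18, 21 (5 total).

5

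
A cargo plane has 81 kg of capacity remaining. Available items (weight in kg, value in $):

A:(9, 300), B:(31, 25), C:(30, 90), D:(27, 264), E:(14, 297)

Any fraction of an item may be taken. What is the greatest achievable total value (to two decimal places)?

Ratios (sorted): A 33.33, E 21.21, D 9.78, C 3.00, B 0.81
take A (9 @ 300); take E (14 @ 297); take D (27 @ 264); take C (30 @ 90); take 1/31 of B → 0.81. Capacity used 81/81.
Total value = 951.81

951.81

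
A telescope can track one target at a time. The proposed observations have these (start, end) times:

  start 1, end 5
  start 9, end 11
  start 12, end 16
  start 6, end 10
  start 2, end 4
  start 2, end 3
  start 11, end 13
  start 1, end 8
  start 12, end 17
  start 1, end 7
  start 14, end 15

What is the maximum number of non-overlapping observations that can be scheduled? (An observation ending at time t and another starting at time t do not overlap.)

Sort by end time and greedily take each interval whose start is ≥ the last chosen end.
Sorted by end: (2,3)  (2,4)  (1,5)  (1,7)  (1,8)  (6,10)  (9,11)  (11,13)  (14,15)  (12,16)  (12,17)
take (2,3); skip (2,4); take (6,10); take (11,13); take (14,15); skip (12,16).
Selected 4 observations.

4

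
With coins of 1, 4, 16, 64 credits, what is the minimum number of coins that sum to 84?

84 = 1×64 + 1×16 + 1×4
Total coins = 1 + 1 + 1 = 3

3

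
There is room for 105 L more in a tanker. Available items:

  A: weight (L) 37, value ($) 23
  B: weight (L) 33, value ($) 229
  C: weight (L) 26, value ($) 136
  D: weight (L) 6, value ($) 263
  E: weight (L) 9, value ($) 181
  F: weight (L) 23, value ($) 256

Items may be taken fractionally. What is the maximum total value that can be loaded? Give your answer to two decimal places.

1069.97

Ratios (sorted): D 43.83, E 20.11, F 11.13, B 6.94, C 5.23, A 0.62
take D (6 @ 263); take E (9 @ 181); take F (23 @ 256); take B (33 @ 229); take C (26 @ 136); take 8/37 of A → 4.97. Capacity used 105/105.
Total value = 1069.97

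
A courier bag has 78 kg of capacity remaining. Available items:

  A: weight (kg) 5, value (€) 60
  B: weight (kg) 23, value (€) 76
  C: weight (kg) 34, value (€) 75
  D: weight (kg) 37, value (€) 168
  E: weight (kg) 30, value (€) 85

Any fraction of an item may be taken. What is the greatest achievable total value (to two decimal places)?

Ratios (sorted): A 12.00, D 4.54, B 3.30, E 2.83, C 2.21
take A (5 @ 60); take D (37 @ 168); take B (23 @ 76); take 13/30 of E → 36.83. Capacity used 78/78.
Total value = 340.83

340.83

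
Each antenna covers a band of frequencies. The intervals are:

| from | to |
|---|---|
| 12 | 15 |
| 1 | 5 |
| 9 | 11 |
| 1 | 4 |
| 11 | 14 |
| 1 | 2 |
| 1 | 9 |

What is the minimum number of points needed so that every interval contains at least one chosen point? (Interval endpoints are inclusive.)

3

Sorted: [1,2] [1,4] [1,5] [1,9] [9,11] [11,14] [12,15]
{[1,2],[1,4],[1,5],[1,9]} hit by 2; {[9,11],[11,14]} hit by 11; {[12,15]} hit by 15.
Points: 2, 11, 15 (3 total).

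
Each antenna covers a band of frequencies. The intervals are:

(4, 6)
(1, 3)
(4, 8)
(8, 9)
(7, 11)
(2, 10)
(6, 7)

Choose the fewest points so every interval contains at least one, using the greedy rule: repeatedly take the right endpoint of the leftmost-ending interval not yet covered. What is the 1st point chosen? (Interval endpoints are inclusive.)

Process intervals by earliest right end; each time one isn't hit yet, stab at its right endpoint.
Sorted: [1,3] [4,6] [6,7] [4,8] [8,9] [2,10] [7,11]
{[1,3]} hit by 3; {[4,6],[6,7],[4,8]} hit by 6; {[8,9],[2,10],[7,11]} hit by 9.
Points: 3, 6, 9 (3 total).

3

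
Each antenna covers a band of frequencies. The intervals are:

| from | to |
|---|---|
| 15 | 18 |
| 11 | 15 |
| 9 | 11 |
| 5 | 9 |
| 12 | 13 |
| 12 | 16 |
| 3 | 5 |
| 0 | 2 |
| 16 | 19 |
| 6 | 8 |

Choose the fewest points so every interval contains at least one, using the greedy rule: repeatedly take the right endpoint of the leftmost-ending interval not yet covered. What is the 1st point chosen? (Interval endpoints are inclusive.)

By right end: [0,2]  [3,5]  [6,8]  [5,9]  [9,11]  [12,13]  [11,15]  [12,16]  [15,18]  [16,19]
[0,2] uncovered → point at 2; [3,5] uncovered → point at 5; [6,8] uncovered → point at 8; [9,11] uncovered → point at 11; [12,13] uncovered → point at 13; [15,18] uncovered → point at 18.
Points: 2, 5, 8, 11, 13, 18 (6 total).

2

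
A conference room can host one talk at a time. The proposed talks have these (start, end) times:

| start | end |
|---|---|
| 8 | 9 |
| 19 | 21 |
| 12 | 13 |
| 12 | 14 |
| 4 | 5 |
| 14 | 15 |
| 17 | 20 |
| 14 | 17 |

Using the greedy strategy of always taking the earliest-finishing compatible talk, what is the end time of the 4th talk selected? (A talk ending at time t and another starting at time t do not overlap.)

Sort by end time and greedily take each interval whose start is ≥ the last chosen end.
By end time: (4,5), (8,9), (12,13), (12,14), (14,15), (14,17), (17,20), (19,21).
Pick (4,5); next start ≥ 5 → (8,9); next start ≥ 9 → (12,13); next start ≥ 13 → (14,15); next start ≥ 15 → (17,20).
Selected: (4,5) (8,9) (12,13) (14,15) (17,20)

15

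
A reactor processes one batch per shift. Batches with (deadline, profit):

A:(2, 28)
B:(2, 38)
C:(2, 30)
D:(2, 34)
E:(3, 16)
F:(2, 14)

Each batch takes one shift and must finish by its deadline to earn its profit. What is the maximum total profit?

Sort by profit descending; place each in the latest free slot ≤ its deadline.
Profit order: B=38 D=34 C=30 A=28 E=16 F=14
Assign: B→slot 2, D→slot 1, C skipped, A skipped, E→slot 3, F skipped.
Slots: [1:D] [2:B] [3:E]
Profit = 34 + 38 + 16 = 88

88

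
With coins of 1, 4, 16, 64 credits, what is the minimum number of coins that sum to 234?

Greedy: take as many of the largest coin as possible, then repeat with the remainder.
234 − 3×64→42 − 2×16→10 − 2×4→2 − 2×1→0
Total coins = 3 + 2 + 2 + 2 = 9

9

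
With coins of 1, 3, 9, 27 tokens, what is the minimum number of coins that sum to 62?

Use the largest denomination that fits, subtract, and repeat.
62 = 2×27 + 2×3 + 2×1
Total coins = 2 + 2 + 2 = 6

6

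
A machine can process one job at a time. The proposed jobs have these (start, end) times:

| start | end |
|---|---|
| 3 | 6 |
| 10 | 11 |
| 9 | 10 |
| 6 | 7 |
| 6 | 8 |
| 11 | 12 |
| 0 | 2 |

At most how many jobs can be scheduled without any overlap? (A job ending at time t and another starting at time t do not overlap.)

Sort by end time and greedily take each interval whose start is ≥ the last chosen end.
By end time: (0,2), (3,6), (6,7), (6,8), (9,10), (10,11), (11,12).
Pick (0,2); next start ≥ 2 → (3,6); next start ≥ 6 → (6,7); next start ≥ 7 → (9,10); next start ≥ 10 → (10,11); next start ≥ 11 → (11,12).
Selected 6 jobs.

6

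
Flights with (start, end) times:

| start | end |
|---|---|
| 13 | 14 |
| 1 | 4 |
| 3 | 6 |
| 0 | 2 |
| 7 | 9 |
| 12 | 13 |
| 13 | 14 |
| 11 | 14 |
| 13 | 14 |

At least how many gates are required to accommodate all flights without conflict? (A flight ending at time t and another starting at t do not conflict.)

4

Count concurrent intervals with a sweep; the peak is the room count.
starts: [0, 1, 3, 7, 11, 12, 13, 13, 13]
ends:   [2, 4, 6, 9, 13, 14, 14, 14, 14]
s0→1 s1→2 e2→1 s3→2 e4→1 e6→0 s7→1 e9→0 s11→1 s12→2 e13→1 s13→2 s13→3 s13→4  — peak 4.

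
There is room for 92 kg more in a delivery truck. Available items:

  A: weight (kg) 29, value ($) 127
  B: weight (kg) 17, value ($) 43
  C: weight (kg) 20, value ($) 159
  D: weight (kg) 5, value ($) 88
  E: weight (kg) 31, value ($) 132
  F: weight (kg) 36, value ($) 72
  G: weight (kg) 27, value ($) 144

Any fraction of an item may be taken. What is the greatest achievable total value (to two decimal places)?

564.84

Greedy by value/weight ratio, highest first.
Ratios (sorted): D 17.60, C 7.95, G 5.33, A 4.38, E 4.26, B 2.53, F 2.00
take D (5 @ 88); take C (20 @ 159); take G (27 @ 144); take A (29 @ 127); take 11/31 of E → 46.84. Capacity used 92/92.
Total value = 564.84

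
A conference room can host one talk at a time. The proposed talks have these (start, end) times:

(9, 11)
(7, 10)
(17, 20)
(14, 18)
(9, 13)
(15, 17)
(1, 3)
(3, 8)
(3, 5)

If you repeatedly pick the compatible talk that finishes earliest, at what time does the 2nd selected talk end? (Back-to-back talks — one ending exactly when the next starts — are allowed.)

By end time: (1,3), (3,5), (3,8), (7,10), (9,11), (9,13), (15,17), (14,18), (17,20).
Pick (1,3); next start ≥ 3 → (3,5); next start ≥ 5 → (7,10); next start ≥ 10 → (15,17); next start ≥ 17 → (17,20).
Selected: (1,3) (3,5) (7,10) (15,17) (17,20)

5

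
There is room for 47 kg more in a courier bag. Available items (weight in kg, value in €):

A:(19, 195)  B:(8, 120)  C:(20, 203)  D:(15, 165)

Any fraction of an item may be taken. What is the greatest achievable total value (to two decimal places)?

530.75

Sort by value per unit weight and fill in that order.
Order: B (120/8=15.00) > D (165/15=11.00) > A (195/19=10.26) > C (203/20=10.15)
Fill: take B (8 @ 120) → take D (15 @ 165) → take A (19 @ 195) → take 5/20 of C → 50.75; 47/47 used.
Total value = 530.75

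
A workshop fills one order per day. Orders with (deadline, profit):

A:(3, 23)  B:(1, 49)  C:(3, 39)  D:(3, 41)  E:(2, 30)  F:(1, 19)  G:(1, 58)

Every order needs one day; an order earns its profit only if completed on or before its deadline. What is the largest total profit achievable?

By profit: G(d1,58), B(d1,49), D(d3,41), C(d3,39), E(d2,30), A(d3,23), F(d1,19)
G→slot 1; B skipped; D→slot 3; C→slot 2; E skipped; A skipped; F skipped.
Profit = 58 + 39 + 41 = 138

138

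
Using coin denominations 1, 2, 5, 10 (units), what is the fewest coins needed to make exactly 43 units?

6

Greedy: take as many of the largest coin as possible, then repeat with the remainder.
43 − 4×10→3 − 1×2→1 − 1×1→0
Total coins = 4 + 1 + 1 = 6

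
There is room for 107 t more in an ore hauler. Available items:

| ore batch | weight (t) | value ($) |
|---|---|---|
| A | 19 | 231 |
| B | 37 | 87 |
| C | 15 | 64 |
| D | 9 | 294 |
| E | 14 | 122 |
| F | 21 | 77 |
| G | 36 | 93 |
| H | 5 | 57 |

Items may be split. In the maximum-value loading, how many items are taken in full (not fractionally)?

6

Greedy by value/weight ratio, highest first.
Order: D (294/9=32.67) > A (231/19=12.16) > H (57/5=11.40) > E (122/14=8.71) > C (64/15=4.27) > F (77/21=3.67) > G (93/36=2.58) > B (87/37=2.35)
Fill: take D (9 @ 294) → take A (19 @ 231) → take H (5 @ 57) → take E (14 @ 122) → take C (15 @ 64) → take F (21 @ 77) → take 24/36 of G → 62.00; 107/107 used.
6 item(s) taken whole; one partial (take 24/36 of G).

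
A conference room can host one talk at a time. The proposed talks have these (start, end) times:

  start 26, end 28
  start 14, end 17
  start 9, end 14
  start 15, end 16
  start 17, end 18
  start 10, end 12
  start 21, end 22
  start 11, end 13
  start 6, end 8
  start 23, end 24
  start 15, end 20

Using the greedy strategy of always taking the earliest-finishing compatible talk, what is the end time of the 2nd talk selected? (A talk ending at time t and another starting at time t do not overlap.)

Order by finish time; keep every interval that doesn't clash with the previous kept one.
Sorted by end: (6,8)  (10,12)  (11,13)  (9,14)  (15,16)  (14,17)  (17,18)  (15,20)  (21,22)  (23,24)  (26,28)
take (6,8); take (10,12); skip (11,13); skip (9,14); take (15,16); take (17,18); skip (15,20); take (21,22); take (23,24); take (26,28).
Selected: (6,8) (10,12) (15,16) (17,18) (21,22) (23,24) (26,28)

12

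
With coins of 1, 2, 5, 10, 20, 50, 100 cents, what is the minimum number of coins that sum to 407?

407 − 4×100→7 − 1×5→2 − 1×2→0
Total coins = 4 + 1 + 1 = 6

6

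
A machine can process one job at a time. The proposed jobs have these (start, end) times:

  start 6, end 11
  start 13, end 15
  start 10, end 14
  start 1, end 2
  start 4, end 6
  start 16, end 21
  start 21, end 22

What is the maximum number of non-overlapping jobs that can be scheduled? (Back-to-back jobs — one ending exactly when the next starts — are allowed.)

Order by finish time; keep every interval that doesn't clash with the previous kept one.
Sorted by end: (1,2)  (4,6)  (6,11)  (10,14)  (13,15)  (16,21)  (21,22)
take (1,2); take (4,6); take (6,11); skip (10,14); take (13,15); take (16,21); take (21,22).
Selected 6 jobs.

6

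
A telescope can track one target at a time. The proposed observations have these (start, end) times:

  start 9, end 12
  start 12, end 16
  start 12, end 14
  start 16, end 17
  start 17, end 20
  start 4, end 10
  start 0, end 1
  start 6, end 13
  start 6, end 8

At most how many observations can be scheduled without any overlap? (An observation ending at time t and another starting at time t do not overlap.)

6

Sort by end time and greedily take each interval whose start is ≥ the last chosen end.
Sorted by end: (0,1)  (6,8)  (4,10)  (9,12)  (6,13)  (12,14)  (12,16)  (16,17)  (17,20)
take (0,1); take (6,8); take (9,12); take (12,14); take (16,17); take (17,20).
Selected 6 observations.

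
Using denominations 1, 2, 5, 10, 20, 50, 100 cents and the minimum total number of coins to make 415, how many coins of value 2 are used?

415 = 4×100 + 1×10 + 1×5
Count of 2: 0

0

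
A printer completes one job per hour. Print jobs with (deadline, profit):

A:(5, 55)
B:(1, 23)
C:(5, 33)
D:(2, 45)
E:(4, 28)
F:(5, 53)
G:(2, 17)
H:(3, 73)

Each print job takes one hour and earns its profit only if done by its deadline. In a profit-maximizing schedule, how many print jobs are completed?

5

By profit: H(d3,73), A(d5,55), F(d5,53), D(d2,45), C(d5,33), E(d4,28), B(d1,23), G(d2,17)
H→slot 3; A→slot 5; F→slot 4; D→slot 2; C→slot 1; E skipped; B skipped; G skipped.
5 of 8 scheduled.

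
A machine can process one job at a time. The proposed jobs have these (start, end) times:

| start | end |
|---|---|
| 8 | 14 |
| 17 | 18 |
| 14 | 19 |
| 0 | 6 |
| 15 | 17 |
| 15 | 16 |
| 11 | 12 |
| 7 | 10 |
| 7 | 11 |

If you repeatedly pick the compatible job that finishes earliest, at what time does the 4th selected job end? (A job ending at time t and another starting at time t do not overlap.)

By end time: (0,6), (7,10), (7,11), (11,12), (8,14), (15,16), (15,17), (17,18), (14,19).
Pick (0,6); next start ≥ 6 → (7,10); next start ≥ 10 → (11,12); next start ≥ 12 → (15,16); next start ≥ 16 → (17,18).
Selected: (0,6) (7,10) (11,12) (15,16) (17,18)

16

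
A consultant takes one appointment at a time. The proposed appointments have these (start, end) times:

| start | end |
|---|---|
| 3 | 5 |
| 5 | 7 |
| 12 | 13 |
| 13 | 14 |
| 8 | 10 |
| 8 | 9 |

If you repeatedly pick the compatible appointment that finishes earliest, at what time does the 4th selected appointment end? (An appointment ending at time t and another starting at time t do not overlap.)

13

Greedy by earliest finish: after sorting by end time, pick each interval compatible with the last pick.
Sorted by end: (3,5)  (5,7)  (8,9)  (8,10)  (12,13)  (13,14)
take (3,5); take (5,7); take (8,9); skip (8,10); take (12,13); take (13,14).
Selected: (3,5) (5,7) (8,9) (12,13) (13,14)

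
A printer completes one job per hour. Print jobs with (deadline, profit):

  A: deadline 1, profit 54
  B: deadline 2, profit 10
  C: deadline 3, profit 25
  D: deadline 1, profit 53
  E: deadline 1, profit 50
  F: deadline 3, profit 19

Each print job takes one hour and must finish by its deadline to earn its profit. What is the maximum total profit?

Take jobs in profit order; each goes to the latest open slot no later than its deadline.
By profit: A(d1,54), D(d1,53), E(d1,50), C(d3,25), F(d3,19), B(d2,10)
A→slot 1; D skipped; E skipped; C→slot 3; F→slot 2; B skipped.
Profit = 54 + 19 + 25 = 98

98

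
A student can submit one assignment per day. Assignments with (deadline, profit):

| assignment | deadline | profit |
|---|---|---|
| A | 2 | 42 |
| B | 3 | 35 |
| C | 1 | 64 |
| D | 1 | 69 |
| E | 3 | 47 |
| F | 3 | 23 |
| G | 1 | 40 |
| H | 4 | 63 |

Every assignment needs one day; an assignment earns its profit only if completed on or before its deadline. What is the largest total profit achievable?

221

Sort by profit descending; place each in the latest free slot ≤ its deadline.
Profit order: D=69 C=64 H=63 E=47 A=42 G=40 B=35 F=23
Assign: D→slot 1, C skipped, H→slot 4, E→slot 3, A→slot 2, G skipped, B skipped, F skipped.
Slots: [1:D] [2:A] [3:E] [4:H]
Profit = 69 + 42 + 47 + 63 = 221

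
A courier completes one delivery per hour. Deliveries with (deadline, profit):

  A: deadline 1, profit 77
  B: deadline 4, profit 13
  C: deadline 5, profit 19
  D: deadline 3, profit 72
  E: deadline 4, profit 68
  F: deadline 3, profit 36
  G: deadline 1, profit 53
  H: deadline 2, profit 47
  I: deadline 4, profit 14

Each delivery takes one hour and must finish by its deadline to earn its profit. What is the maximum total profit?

Take jobs in profit order; each goes to the latest open slot no later than its deadline.
Profit order: A=77 D=72 E=68 G=53 H=47 F=36 C=19 I=14 B=13
Assign: A→slot 1, D→slot 3, E→slot 4, G skipped, H→slot 2, F skipped, C→slot 5, I skipped, B skipped.
Slots: [1:A] [2:H] [3:D] [4:E] [5:C]
Profit = 77 + 47 + 72 + 68 + 19 = 283

283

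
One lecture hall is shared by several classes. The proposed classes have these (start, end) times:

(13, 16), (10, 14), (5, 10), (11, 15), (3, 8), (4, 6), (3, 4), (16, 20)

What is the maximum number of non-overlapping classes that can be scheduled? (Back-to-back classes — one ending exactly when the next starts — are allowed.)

4

Sorted by end: (3,4)  (4,6)  (3,8)  (5,10)  (10,14)  (11,15)  (13,16)  (16,20)
take (3,4); take (4,6); skip (3,8); take (10,14); take (16,20).
Selected 4 classes.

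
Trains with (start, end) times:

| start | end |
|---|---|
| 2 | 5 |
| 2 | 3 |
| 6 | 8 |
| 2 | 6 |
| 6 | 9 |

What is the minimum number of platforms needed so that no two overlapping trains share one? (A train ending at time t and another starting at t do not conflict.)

starts: [2, 2, 2, 6, 6]
ends:   [3, 5, 6, 8, 9]
s2→1 s2→2 s2→3  — peak 3.

3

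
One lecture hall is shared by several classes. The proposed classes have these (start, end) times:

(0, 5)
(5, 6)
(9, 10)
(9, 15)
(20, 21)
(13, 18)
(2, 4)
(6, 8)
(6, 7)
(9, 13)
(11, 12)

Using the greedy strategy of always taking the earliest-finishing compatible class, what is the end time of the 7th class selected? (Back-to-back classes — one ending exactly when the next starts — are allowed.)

21

By end time: (2,4), (0,5), (5,6), (6,7), (6,8), (9,10), (11,12), (9,13), (9,15), (13,18), (20,21).
Pick (2,4); next start ≥ 4 → (5,6); next start ≥ 6 → (6,7); next start ≥ 7 → (9,10); next start ≥ 10 → (11,12); next start ≥ 12 → (13,18); next start ≥ 18 → (20,21).
Selected: (2,4) (5,6) (6,7) (9,10) (11,12) (13,18) (20,21)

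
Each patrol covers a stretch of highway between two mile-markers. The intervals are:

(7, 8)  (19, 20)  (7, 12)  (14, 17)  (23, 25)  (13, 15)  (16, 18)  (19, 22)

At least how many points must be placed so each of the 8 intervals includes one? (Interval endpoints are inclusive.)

5

Sorted: [7,8] [7,12] [13,15] [14,17] [16,18] [19,20] [19,22] [23,25]
{[7,8],[7,12]} hit by 8; {[13,15],[14,17]} hit by 15; {[16,18]} hit by 18; {[19,20],[19,22]} hit by 20; {[23,25]} hit by 25.
Points: 8, 15, 18, 20, 25 (5 total).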